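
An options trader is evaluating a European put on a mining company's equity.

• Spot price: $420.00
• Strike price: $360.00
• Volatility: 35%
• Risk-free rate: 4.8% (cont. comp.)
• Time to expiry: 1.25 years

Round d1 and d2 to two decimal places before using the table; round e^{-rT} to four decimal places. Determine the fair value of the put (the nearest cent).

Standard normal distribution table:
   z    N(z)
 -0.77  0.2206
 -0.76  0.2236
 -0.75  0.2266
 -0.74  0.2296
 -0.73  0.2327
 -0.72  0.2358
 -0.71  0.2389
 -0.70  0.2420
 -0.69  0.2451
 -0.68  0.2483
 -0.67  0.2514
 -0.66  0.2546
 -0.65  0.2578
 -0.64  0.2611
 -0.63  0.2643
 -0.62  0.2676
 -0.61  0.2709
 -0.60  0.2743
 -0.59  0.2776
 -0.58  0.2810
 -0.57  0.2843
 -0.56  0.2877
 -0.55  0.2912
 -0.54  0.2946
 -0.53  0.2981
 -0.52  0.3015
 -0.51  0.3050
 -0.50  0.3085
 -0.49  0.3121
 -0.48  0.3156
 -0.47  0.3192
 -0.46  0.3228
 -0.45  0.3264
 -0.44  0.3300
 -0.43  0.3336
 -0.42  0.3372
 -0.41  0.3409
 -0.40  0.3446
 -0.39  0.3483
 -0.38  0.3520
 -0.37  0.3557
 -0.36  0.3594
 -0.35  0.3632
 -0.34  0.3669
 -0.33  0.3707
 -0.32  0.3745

$26.71

T = 1.25;  σ√T = 0.3913
d₁ = [ln(420/360) + (0.048 + ½·0.35²)·1.25] / (σ√T) = (0.1542 + 0.1366) / 0.3913 = 0.7429 ⇒ 0.74
d₂ = 0.7429 − 0.3913 = 0.3516 ⇒ 0.35
exp(−rT) = exp(−0.048·1.25) = 0.9418
P = 360·0.9418·N(-0.35) − 420·N(-0.74) = 360·0.9418·0.3632 − 420·0.2296 = 123.1422 − 96.4320 = 26.7102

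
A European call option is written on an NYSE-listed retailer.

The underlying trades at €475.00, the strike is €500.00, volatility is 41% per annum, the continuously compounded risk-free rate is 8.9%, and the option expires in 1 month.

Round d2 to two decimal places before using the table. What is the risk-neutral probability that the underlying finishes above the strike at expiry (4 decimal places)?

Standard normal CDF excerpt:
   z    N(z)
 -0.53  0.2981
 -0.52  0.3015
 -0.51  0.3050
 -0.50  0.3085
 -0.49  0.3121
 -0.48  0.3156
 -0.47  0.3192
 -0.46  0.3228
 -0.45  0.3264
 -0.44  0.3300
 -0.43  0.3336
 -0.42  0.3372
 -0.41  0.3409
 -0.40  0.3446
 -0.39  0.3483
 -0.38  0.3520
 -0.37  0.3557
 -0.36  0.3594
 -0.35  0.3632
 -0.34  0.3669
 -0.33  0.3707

σ√T = 0.41·√0.08333 = 0.1184
ln(S/K) + (r + σ²/2)T = ln(475/500) + (0.089 + 0.41²/2)·0.08333 = -0.0513 + 0.0144 = -0.0369
d₁ = -0.0369 / 0.1184 = -0.3115 → -0.31
d₂ = d₁ − σ√T = -0.3115 − 0.1184 = -0.4299 → -0.43
Risk-neutral Pr[S_T > K] = N(d₂) = N(-0.43) = 0.3336

0.3336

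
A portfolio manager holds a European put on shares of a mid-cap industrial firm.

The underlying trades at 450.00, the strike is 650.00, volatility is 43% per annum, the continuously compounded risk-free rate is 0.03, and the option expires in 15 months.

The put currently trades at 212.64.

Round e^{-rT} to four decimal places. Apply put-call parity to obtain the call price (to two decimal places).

36.56

e^(−rT) = e^(−0.03·1.25) = 0.9632
Put-call parity: C − P = S − K·e^(−rT) = 450 − 650·0.9632 = 450 − 626.0800 = -176.0800
C = P + (C − P) = 212.64 + (-176.0800) = 36.5600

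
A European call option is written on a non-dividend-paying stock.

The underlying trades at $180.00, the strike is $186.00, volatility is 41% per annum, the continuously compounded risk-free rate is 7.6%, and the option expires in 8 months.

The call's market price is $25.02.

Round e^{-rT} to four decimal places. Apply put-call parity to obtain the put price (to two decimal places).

$21.83

e^(−rT) = e^(−0.076·0.6667) = 0.9506
Put-call parity: C − P = S − K·e^(−rT) = 180 − 186·0.9506 = 180 − 176.8116 = 3.1884
P = C − (C − P) = 25.02 − (3.1884) = 21.8316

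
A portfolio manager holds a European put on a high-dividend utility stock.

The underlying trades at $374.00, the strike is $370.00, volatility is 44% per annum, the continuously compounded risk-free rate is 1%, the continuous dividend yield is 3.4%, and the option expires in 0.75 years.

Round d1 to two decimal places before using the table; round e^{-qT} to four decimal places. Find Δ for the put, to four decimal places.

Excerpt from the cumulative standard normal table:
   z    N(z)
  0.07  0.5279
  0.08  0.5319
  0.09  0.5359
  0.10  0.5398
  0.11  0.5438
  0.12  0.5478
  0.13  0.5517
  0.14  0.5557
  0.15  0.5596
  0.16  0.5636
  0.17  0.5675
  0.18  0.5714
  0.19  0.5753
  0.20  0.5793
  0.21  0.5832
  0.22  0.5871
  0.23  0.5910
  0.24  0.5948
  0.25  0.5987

-0.4216

σ√T = 0.44·√0.75 = 0.3811
d₁ = [ln(374/370) + (0.01 − 0.034 + 0.44²/2)·0.75] / 0.3811 = [0.0108 + 0.0546] / 0.3811 = 0.1715 ⇒ 0.17
N(d₁) = N(0.17) = 0.5675
Δ_put = exp(−qT)·(N(d₁) − 1) = 0.9748·(0.5675 − 1) = -0.4216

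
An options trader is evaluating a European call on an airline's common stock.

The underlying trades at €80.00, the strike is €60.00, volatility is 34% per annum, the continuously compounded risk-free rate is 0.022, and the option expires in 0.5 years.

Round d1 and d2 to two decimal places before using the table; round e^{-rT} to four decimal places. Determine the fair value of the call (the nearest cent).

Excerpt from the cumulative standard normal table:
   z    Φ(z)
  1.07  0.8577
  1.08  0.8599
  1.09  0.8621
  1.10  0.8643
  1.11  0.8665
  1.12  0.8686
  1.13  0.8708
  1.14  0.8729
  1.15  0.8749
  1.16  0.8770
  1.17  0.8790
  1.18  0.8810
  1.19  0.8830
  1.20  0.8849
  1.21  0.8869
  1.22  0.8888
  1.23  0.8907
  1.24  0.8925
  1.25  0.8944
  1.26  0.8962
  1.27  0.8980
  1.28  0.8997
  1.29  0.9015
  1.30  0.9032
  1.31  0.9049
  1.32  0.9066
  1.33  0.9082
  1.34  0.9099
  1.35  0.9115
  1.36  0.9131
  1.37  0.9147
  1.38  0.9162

σ√T = 0.34·√0.5 = 0.2404
d₁ = [ln(80/60) + (0.022 + 0.34²/2)·0.5] / 0.2404 = [0.2877 + 0.0399] / 0.2404 = 1.3626 ⇒ 1.36
d₂ = d₁ − σ√T = 1.3626 − 0.2404 = 1.1221 ⇒ 1.12
e^(−rT) = e^(−0.022·0.5) = 0.9891
N(d₁) = N(1.36) = 0.9131;  N(d₂) = N(1.12) = 0.8686
C = 80·0.9131 − 60·0.9891·0.8686 = 73.0480 − 51.5479 = 21.5001

€21.50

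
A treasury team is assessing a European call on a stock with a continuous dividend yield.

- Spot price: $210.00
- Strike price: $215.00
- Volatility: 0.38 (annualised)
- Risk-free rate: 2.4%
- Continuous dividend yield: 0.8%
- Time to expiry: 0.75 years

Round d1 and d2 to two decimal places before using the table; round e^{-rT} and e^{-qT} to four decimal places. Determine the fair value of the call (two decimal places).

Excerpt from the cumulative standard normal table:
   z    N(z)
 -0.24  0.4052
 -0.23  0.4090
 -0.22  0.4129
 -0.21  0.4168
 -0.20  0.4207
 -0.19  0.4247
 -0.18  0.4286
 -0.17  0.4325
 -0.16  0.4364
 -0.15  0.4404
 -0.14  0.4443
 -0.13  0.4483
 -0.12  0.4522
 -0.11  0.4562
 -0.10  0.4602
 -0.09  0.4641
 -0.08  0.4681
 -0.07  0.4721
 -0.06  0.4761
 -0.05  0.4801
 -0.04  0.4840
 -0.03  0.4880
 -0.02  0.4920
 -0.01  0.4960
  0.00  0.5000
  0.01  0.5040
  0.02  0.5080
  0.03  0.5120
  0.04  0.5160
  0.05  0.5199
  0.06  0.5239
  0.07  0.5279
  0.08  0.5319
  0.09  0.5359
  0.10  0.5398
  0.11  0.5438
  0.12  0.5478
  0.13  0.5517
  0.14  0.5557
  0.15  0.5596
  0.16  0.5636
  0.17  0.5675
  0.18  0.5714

$26.32

σ√T = 0.38·√0.75 = 0.3291
d₁ = [ln(210/215) + (0.024 − 0.008 + 0.38²/2)·0.75] / 0.3291 = [-0.0235 + 0.0662] / 0.3291 = 0.1295 which rounds to 0.13
d₂ = d₁ − σ√T = 0.1295 − 0.3291 = -0.1996 which rounds to -0.20
e^(−qT) = e^(−0.008·0.75) = 0.9940;  e^(−rT) = e^(−0.024·0.75) = 0.9822
N(d₁) = N(0.13) = 0.5517;  N(d₂) = N(-0.20) = 0.4207
C = 210·0.9940·0.5517 − 215·0.9822·0.4207 = 115.1619 − 88.8405 = 26.3214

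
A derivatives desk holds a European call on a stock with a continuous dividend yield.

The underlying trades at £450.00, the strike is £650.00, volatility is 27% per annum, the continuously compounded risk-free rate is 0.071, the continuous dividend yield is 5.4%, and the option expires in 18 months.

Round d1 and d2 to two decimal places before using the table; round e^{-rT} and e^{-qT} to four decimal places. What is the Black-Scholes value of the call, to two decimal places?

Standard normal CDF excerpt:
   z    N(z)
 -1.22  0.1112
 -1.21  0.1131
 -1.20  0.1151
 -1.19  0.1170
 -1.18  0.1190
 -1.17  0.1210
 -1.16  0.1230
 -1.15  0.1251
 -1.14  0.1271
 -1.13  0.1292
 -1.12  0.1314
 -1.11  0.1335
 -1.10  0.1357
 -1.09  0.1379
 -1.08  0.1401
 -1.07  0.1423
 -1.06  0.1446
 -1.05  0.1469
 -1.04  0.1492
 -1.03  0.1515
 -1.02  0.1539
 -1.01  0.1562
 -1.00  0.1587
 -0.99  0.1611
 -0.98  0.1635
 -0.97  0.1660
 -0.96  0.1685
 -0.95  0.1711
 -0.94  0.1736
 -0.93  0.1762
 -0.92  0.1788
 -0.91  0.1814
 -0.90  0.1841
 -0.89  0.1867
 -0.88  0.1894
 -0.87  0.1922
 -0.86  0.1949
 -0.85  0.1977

σ√T = 0.27·√1.5 = 0.3307
ln(S/K) + (r − q + σ²/2)T = ln(450/650) + (0.071 − 0.054 + 0.27²/2)·1.5 = -0.3677 + 0.0802 = -0.2875
d₁ = -0.2875 / 0.3307 = -0.8696 ≈ -0.87
d₂ = d₁ − σ√T = -0.8696 − 0.3307 = -1.2002 ≈ -1.20
exp(−qT) = exp(−0.054·1.5) = 0.9222;  exp(−rT) = exp(−0.071·1.5) = 0.8990
C = 450·0.9222·N(-0.87) − 650·0.8990·N(-1.20) = 450·0.9222·0.1922 − 650·0.8990·0.1151 = 79.7611 − 67.2587 = 12.5024

£12.50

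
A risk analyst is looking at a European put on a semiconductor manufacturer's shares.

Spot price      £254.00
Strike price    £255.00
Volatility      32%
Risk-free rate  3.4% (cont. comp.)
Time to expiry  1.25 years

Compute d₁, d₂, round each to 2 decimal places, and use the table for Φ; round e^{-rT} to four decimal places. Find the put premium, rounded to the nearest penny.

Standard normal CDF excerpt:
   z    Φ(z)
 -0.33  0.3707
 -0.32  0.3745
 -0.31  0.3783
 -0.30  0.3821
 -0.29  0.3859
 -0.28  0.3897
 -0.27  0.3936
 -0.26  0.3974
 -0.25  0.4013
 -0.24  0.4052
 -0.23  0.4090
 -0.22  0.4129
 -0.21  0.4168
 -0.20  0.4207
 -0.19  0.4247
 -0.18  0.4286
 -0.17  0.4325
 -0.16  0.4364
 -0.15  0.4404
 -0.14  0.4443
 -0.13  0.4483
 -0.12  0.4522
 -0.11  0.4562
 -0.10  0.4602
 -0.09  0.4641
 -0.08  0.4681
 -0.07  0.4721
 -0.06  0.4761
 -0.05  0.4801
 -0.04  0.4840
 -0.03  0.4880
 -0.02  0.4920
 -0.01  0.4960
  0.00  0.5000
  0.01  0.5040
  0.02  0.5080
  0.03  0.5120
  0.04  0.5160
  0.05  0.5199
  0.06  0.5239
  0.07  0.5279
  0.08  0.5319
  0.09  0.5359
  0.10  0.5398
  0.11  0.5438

T = 1.25;  σ√T = 0.3578
d₁ = [ln(254/255) + (0.034 + ½·0.32²)·1.25] / (σ√T) = (-0.0039 + 0.1065) / 0.3578 = 0.2867 ≈ 0.29
d₂ = 0.2867 − 0.3578 = -0.0711 ≈ -0.07
e^(−rT) = e^(−0.034·1.25) = 0.9584
N(−d₂) = N(0.07) = 0.5279;  N(−d₁) = N(-0.29) = 0.3859
P = 255·0.9584·0.5279 − 254·0.3859 = 129.0145 − 98.0186 = 30.9959

£31.00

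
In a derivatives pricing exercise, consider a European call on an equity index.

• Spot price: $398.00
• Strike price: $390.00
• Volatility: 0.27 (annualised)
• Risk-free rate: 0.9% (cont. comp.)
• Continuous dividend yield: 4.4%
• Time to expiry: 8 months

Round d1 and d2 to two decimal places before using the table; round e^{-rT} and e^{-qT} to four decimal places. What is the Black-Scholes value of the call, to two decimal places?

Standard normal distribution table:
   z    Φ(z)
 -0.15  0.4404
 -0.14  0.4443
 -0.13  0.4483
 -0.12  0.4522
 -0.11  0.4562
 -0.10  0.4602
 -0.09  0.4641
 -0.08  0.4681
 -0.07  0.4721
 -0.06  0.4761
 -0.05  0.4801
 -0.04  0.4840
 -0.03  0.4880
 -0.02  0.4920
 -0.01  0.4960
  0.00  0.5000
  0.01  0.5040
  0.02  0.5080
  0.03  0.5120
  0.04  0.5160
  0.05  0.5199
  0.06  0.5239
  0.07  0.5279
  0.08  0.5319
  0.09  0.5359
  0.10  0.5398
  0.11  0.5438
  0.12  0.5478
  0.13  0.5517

$33.33

T = 0.6667;  σ√T = 0.2205
d₁ = [ln(398/390) + (0.009 − 0.044 + ½·0.27²)·0.6667] / (σ√T) = (0.0203 + 0.0010) / 0.2205 = 0.0965 ⇒ 0.10
d₂ = 0.0965 − 0.2205 = -0.1240 ⇒ -0.12
e^(−qT) = e^(−0.044·0.6667) = 0.9711;  e^(−rT) = e^(−0.009·0.6667) = 0.9940
N(d₁) = N(0.10) = 0.5398;  N(d₂) = N(-0.12) = 0.4522
C = 398·0.9711·0.5398 − 390·0.9940·0.4522 = 208.6315 − 175.2999 = 33.3317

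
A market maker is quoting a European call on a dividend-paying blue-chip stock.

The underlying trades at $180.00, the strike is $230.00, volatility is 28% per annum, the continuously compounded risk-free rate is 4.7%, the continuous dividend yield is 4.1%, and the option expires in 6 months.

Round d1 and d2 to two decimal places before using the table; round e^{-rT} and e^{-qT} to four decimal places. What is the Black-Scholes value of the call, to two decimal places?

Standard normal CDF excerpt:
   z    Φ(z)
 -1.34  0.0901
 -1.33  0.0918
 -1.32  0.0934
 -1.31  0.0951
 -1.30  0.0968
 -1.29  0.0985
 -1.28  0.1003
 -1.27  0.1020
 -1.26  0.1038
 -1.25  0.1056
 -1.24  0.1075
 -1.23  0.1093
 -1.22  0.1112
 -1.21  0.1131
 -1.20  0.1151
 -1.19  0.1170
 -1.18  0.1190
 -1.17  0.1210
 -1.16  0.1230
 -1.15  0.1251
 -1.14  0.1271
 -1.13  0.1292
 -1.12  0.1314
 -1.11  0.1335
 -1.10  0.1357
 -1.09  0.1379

σ√T = 0.28 × 0.7071 = 0.1980
d₁ = [ln(180/230) + (0.047 − 0.041 + 0.28²/2)·0.5] / 0.1980 = [-0.2451 + 0.0226] / 0.1980 = -1.1239 which rounds to -1.12
d₂ = d₁ − σ√T = -1.1239 − 0.1980 = -1.3219 which rounds to -1.32
e^(−qT) = e^(−0.041·0.5) = 0.9797;  e^(−rT) = e^(−0.047·0.5) = 0.9768
C = 180·0.9797·N(-1.12) − 230·0.9768·N(-1.32) = 180·0.9797·0.1314 − 230·0.9768·0.0934 = 23.1719 − 20.9836 = 2.1882

$2.19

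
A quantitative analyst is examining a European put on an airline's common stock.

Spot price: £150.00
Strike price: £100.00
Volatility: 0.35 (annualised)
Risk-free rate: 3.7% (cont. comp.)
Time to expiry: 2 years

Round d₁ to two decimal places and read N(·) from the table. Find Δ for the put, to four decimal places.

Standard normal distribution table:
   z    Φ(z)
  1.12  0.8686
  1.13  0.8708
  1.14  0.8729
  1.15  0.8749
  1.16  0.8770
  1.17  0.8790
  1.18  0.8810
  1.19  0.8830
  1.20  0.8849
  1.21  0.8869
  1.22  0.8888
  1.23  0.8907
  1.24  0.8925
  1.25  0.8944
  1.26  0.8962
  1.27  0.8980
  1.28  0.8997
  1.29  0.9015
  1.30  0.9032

σ√T = 0.35·√2 = 0.4950
ln(S/K) + (r + σ²/2)T = ln(150/100) + (0.037 + 0.35²/2)·2 = 0.4055 + 0.1965 = 0.6020
d₁ = 0.6020 / 0.4950 = 1.2162 ≈ 1.22
N(d₁) = N(1.22) = 0.8888
Δ_put = N(d₁) − 1 = 0.8888 − 1 = -0.1112

-0.1112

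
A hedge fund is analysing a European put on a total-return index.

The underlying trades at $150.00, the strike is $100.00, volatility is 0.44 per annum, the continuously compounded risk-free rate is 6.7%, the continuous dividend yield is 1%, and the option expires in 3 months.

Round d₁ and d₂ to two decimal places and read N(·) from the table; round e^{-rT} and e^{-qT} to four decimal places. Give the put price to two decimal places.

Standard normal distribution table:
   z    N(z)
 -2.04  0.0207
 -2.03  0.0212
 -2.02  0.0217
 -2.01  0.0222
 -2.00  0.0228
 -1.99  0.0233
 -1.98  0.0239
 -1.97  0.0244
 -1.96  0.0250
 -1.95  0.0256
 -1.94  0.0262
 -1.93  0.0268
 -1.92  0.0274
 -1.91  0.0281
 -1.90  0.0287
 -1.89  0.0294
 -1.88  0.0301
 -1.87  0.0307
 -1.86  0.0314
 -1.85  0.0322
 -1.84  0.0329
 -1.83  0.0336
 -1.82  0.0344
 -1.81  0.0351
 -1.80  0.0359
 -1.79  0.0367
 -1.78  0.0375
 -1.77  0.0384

$0.28

T = 0.25;  σ√T = 0.2200
d₁ = [ln(150/100) + (0.067 − 0.01 + 0.44²/2)·0.25] / 0.2200 = [0.4055 + 0.0384] / 0.2200 = 2.0178 ⇒ 2.02
d₂ = d₁ − σ√T = 2.0178 − 0.2200 = 1.7978 ⇒ 1.80
e^(−qT) = e^(−0.01·0.25) = 0.9975;  e^(−rT) = e^(−0.067·0.25) = 0.9834
P = 100·0.9834·N(-1.80) − 150·0.9975·N(-2.02) = 100·0.9834·0.0359 − 150·0.9975·0.0217 = 3.5304 − 3.2469 = 0.2835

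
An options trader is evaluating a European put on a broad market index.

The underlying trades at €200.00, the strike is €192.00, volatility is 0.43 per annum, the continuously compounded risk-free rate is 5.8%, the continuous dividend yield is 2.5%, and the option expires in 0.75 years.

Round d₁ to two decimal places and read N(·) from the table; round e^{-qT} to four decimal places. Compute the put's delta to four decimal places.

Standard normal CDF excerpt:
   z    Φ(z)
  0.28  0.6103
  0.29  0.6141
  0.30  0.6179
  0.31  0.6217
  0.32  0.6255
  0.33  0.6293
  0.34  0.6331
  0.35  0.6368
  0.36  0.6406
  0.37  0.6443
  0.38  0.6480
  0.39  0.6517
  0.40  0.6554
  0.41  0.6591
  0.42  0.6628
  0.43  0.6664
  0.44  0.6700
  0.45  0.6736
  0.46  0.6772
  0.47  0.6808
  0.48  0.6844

σ√T = 0.43·√0.75 = 0.3724
d₁ = [ln(200/192) + (0.058 − 0.025 + 0.43²/2)·0.75] / 0.3724 = [0.0408 + 0.0941] / 0.3724 = 0.3623 ≈ 0.36
N(d₁) = N(0.36) = 0.6406
Δ_put = e^(−qT)·(N(d₁) − 1) = 0.9814·(0.6406 − 1) = -0.3527

-0.3527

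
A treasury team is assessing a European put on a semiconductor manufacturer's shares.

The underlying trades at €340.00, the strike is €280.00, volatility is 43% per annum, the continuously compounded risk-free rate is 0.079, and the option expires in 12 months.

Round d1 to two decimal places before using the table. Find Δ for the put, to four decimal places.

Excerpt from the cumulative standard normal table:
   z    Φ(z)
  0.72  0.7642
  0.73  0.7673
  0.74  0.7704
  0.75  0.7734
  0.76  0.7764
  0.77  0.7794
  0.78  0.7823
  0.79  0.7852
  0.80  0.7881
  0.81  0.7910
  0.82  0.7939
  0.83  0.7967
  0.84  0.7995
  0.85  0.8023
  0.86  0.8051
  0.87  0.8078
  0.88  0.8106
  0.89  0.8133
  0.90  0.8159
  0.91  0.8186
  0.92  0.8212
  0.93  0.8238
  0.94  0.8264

σ√T = 0.43·√1 = 0.4300
d₁ = [ln(340/280) + (0.079 + 0.43²/2)·1] / 0.4300 = [0.1942 + 0.1714] / 0.4300 = 0.8502 ⇒ 0.85
N(d₁) = N(0.85) = 0.8023
Δ_put = N(d₁) − 1 = 0.8023 − 1 = -0.1977

-0.1977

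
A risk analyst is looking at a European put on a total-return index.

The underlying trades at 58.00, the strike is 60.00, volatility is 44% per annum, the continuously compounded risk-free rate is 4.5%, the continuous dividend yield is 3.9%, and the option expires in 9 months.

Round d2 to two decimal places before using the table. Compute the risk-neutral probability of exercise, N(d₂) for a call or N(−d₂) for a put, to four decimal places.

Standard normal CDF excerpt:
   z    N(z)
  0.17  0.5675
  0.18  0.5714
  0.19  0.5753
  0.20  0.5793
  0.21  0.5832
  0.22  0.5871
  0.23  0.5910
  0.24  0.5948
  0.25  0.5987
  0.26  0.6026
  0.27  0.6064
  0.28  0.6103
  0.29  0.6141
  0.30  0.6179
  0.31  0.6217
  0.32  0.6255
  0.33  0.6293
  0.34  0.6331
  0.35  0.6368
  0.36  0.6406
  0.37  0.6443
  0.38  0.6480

σ√T = 0.44 × 0.8660 = 0.3811
ln(S/K) + (r − q + σ²/2)T = ln(58/60) + (0.045 − 0.039 + 0.44²/2)·0.75 = -0.0339 + 0.0771 = 0.0432
d₁ = 0.0432 / 0.3811 = 0.1134 → 0.11
d₂ = d₁ − σ√T = 0.1134 − 0.3811 = -0.2677 → -0.27
Risk-neutral Pr[S_T < K] = N(−d₂) = N(0.27) = 0.6064

0.6064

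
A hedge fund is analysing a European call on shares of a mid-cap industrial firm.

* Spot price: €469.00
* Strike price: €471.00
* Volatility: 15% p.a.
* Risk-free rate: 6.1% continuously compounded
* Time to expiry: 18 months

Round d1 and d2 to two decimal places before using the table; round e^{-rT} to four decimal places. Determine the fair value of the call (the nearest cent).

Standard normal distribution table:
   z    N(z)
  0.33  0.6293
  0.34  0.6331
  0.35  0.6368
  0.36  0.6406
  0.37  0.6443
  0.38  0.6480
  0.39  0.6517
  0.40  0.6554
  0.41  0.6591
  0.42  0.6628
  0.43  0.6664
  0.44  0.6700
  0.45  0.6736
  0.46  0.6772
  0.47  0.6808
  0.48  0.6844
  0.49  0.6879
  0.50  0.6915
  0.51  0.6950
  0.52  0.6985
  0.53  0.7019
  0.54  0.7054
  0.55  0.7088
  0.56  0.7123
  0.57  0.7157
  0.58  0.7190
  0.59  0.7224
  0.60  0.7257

€57.13

σ√T = 0.15·√1.5 = 0.1837
d₁ = [ln(469/471) + (0.061 + ½·0.15²)·1.5] / (σ√T) = (-0.0043 + 0.1084) / 0.1837 = 0.5668 → 0.57
d₂ = 0.5668 − 0.1837 = 0.3830 → 0.38
e^(−rT) = e^(−0.061·1.5) = 0.9126
C = 469·N(0.57) − 471·0.9126·N(0.38) = 469·0.7157 − 471·0.9126·0.6480 = 335.6633 − 278.5328 = 57.1305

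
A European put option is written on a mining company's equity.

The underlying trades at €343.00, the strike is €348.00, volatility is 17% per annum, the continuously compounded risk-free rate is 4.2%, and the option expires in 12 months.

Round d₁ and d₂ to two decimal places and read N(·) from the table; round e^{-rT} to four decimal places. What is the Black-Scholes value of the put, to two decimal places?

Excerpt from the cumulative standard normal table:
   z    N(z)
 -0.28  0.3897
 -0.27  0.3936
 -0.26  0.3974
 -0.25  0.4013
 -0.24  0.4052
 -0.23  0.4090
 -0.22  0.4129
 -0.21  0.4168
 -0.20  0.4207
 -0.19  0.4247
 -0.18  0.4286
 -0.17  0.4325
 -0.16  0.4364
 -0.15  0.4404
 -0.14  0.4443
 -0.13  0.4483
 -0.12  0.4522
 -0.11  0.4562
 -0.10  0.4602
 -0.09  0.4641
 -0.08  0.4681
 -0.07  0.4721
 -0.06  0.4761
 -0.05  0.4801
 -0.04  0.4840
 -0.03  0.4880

σ√T = 0.17 × 1.0000 = 0.1700
d₁ = [ln(343/348) + (0.042 + 0.17²/2)·1] / 0.1700 = [-0.0145 + 0.0565] / 0.1700 = 0.2469 which rounds to 0.25
d₂ = d₁ − σ√T = 0.2469 − 0.1700 = 0.0769 which rounds to 0.08
e^(−rT) = e^(−0.042·1) = 0.9589
N(−d₂) = N(-0.08) = 0.4681;  N(−d₁) = N(-0.25) = 0.4013
P = 348·0.9589·0.4681 − 343·0.4013 = 156.2037 − 137.6459 = 18.5578

€18.56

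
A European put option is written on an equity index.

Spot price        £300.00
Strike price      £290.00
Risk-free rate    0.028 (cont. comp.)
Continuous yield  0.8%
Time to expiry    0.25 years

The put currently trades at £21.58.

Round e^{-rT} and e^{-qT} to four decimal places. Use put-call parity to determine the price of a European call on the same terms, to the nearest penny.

e^(−qT) = e^(−0.008·0.25) = 0.9980;  e^(−rT) = e^(−0.028·0.25) = 0.9930
Put-call parity: C − P = S·e^(−qT) − K·e^(−rT) = 300·0.9980 − 290·0.9930 = 299.4000 − 287.9700 = 11.4300
C = P + (C − P) = 21.58 + (11.4300) = 33.0100

£33.01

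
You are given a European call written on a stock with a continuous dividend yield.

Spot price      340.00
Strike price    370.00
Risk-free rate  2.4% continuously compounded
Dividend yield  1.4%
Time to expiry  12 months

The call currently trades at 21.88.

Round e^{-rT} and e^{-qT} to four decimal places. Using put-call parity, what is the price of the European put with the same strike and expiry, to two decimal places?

47.84

e^(−qT) = e^(−0.014·1) = 0.9861;  e^(−rT) = e^(−0.024·1) = 0.9763
Put-call parity: C − P = S·e^(−qT) − K·e^(−rT) = 340·0.9861 − 370·0.9763 = 335.2740 − 361.2310 = -25.9570
P = C − (C − P) = 21.88 − (-25.9570) = 47.8370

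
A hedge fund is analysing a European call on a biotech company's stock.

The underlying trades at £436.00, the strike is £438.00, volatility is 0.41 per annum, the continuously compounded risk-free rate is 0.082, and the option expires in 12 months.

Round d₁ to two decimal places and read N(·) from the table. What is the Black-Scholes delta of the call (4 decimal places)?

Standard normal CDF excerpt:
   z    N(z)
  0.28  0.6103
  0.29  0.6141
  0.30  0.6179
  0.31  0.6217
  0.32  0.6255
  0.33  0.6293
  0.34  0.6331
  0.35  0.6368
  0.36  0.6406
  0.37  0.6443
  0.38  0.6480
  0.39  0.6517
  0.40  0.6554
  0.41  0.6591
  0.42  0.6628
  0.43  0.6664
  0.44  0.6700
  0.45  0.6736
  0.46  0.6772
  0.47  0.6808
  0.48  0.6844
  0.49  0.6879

σ√T = 0.41 × 1.0000 = 0.4100
d₁ = [ln(436/438) + (0.082 + 0.41²/2)·1] / 0.4100 = [-0.0046 + 0.1660] / 0.4100 = 0.3938 ≈ 0.39
N(d₁) = N(0.39) = 0.6517
Δ_call = N(d₁) = 0.6517

0.6517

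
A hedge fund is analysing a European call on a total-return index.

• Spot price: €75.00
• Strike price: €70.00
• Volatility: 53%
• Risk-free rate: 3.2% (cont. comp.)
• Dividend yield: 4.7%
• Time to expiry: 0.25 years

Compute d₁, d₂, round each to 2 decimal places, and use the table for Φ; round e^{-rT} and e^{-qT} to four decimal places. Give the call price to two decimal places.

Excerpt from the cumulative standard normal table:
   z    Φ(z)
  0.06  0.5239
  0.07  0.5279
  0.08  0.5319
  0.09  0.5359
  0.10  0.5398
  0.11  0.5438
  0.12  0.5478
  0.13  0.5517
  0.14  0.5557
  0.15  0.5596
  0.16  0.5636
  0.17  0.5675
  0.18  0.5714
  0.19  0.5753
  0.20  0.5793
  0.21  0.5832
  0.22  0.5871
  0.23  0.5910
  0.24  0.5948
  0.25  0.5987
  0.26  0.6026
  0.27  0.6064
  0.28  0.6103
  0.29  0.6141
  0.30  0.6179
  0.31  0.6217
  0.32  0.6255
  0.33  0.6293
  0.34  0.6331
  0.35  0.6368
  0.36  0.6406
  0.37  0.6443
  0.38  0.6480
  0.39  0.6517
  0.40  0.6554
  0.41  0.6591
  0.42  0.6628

σ√T = 0.53 × 0.5000 = 0.2650
d₁ = [ln(75/70) + (0.032 − 0.047 + ½·0.53²)·0.25] / (σ√T) = (0.0690 + 0.0314) / 0.2650 = 0.3787 → 0.38
d₂ = 0.3787 − 0.2650 = 0.1137 → 0.11
e^(−qT) = e^(−0.047·0.25) = 0.9883;  e^(−rT) = e^(−0.032·0.25) = 0.9920
N(d₁) = N(0.38) = 0.6480;  N(d₂) = N(0.11) = 0.5438
C = 75·0.9883·0.6480 − 70·0.9920·0.5438 = 48.0314 − 37.7615 = 10.2699

€10.27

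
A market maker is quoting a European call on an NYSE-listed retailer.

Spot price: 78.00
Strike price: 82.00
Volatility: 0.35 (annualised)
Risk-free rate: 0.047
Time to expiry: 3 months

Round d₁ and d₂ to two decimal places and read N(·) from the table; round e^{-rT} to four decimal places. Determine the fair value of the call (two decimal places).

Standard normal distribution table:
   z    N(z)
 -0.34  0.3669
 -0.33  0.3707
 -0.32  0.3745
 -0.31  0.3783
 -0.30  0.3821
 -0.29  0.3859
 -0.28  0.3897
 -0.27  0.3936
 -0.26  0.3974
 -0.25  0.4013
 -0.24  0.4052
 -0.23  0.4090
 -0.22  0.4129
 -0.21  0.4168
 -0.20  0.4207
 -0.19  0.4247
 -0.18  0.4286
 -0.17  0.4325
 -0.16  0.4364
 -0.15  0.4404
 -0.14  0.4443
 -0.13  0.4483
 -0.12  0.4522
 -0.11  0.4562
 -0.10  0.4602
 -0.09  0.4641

σ√T = 0.35·√0.25 = 0.1750
ln(S/K) + (r + σ²/2)T = ln(78/82) + (0.047 + 0.35²/2)·0.25 = -0.0500 + 0.0271 = -0.0229
d₁ = -0.0229 / 0.1750 = -0.1311 which rounds to -0.13
d₂ = d₁ − σ√T = -0.1311 − 0.1750 = -0.3061 which rounds to -0.31
e^(−rT) = e^(−0.047·0.25) = 0.9883
N(d₁) = N(-0.13) = 0.4483;  N(d₂) = N(-0.31) = 0.3783
C = 78·0.4483 − 82·0.9883·0.3783 = 34.9674 − 30.6577 = 4.3097

4.31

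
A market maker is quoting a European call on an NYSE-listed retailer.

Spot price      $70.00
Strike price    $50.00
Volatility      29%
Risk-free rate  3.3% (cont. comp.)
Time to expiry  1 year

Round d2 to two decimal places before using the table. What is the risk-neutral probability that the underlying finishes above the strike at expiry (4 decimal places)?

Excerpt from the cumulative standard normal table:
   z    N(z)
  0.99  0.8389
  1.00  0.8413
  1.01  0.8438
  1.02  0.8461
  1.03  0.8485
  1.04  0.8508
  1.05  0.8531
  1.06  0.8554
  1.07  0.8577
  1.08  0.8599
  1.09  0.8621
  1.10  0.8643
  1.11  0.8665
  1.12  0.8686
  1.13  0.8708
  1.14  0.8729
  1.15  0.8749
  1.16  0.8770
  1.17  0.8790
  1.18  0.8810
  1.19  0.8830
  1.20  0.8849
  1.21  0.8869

σ√T = 0.29·√1 = 0.2900
ln(S/K) + (r + σ²/2)T = ln(70/50) + (0.033 + 0.29²/2)·1 = 0.3365 + 0.0751 = 0.4115
d₁ = 0.4115 / 0.2900 = 1.4190 ⇒ 1.42
d₂ = d₁ − σ√T = 1.4190 − 0.2900 = 1.1290 ⇒ 1.13
Pr(exercise) under Q = N(d₂) = 0.8708

0.8708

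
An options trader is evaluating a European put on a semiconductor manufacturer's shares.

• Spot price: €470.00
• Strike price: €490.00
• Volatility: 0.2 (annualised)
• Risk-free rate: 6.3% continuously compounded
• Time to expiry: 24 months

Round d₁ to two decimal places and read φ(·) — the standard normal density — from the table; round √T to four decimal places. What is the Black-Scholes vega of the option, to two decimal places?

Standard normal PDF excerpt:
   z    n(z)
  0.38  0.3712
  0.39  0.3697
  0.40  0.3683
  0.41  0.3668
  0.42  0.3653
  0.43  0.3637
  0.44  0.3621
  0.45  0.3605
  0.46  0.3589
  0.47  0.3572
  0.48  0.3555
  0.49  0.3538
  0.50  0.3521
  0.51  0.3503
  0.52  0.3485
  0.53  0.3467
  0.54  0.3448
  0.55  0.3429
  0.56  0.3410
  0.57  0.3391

240.68

σ√T = 0.2·√2 = 0.2828
d₁ = [ln(470/490) + (0.063 + ½·0.2²)·2] / (σ√T) = (-0.0417 + 0.1660) / 0.2828 = 0.4396 which rounds to 0.44
√T = √2 = 1.4142
φ(d₁) = φ(0.44) = 0.3621
vega = S·φ(d₁)·√T = 470·0.3621·1.4142 = 240.6785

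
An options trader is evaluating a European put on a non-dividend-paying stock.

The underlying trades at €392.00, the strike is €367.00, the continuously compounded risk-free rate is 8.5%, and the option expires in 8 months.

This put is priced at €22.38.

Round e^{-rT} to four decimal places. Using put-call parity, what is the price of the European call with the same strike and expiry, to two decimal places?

€67.60

e^(−rT) = e^(−0.085·0.6667) = 0.9449
Put-call parity: C − P = S − K·e^(−rT) = 392 − 367·0.9449 = 392 − 346.7783 = 45.2217
C = P + (C − P) = 22.38 + (45.2217) = 67.6017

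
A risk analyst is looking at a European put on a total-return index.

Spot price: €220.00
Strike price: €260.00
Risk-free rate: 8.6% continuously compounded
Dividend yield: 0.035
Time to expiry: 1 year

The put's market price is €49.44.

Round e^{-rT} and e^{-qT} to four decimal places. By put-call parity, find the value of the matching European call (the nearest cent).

€23.30

e^(−qT) = e^(−0.035·1) = 0.9656;  e^(−rT) = e^(−0.086·1) = 0.9176
Put-call parity: C − P = S·e^(−qT) − K·e^(−rT) = 220·0.9656 − 260·0.9176 = 212.4320 − 238.5760 = -26.1440
C = P + (C − P) = 49.44 + (-26.1440) = 23.2960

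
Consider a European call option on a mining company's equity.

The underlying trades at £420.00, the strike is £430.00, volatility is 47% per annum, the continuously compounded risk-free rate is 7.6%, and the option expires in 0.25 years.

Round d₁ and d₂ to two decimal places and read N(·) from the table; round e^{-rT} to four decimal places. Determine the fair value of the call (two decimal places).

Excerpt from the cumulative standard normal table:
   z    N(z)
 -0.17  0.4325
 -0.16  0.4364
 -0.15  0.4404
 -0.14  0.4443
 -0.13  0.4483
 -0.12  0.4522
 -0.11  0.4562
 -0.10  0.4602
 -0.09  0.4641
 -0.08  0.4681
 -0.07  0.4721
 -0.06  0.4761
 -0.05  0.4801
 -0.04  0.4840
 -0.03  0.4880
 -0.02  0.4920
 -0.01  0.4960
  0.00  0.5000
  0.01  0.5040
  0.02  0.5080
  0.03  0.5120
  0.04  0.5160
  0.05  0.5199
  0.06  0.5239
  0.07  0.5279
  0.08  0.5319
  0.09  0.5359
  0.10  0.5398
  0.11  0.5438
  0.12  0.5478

£39.26

σ√T = 0.47·√0.25 = 0.2350
d₁ = [ln(420/430) + (0.076 + ½·0.47²)·0.25] / (σ√T) = (-0.0235 + 0.0466) / 0.2350 = 0.0982 which rounds to 0.10
d₂ = 0.0982 − 0.2350 = -0.1368 which rounds to -0.14
e^(−rT) = e^(−0.076·0.25) = 0.9812
N(d₁) = N(0.10) = 0.5398;  N(d₂) = N(-0.14) = 0.4443
C = 420·0.5398 − 430·0.9812·0.4443 = 226.7160 − 187.4573 = 39.2587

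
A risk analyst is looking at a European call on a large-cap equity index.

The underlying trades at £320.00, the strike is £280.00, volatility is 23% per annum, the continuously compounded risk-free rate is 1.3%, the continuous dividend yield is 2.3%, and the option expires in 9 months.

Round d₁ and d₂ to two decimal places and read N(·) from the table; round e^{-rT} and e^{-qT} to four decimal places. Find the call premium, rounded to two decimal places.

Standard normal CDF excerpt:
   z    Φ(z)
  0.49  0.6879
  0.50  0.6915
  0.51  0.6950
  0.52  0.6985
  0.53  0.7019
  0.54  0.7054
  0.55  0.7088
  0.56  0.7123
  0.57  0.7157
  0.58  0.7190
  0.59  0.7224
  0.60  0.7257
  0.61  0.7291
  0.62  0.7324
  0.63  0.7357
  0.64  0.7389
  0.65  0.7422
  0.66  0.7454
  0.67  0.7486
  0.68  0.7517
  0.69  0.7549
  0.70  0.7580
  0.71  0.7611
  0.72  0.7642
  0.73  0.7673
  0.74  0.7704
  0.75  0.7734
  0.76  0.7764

σ√T = 0.23 × 0.8660 = 0.1992
d₁ = [ln(320/280) + (0.013 − 0.023 + 0.23²/2)·0.75] / 0.1992 = [0.1335 + 0.0123] / 0.1992 = 0.7323 ≈ 0.73
d₂ = d₁ − σ√T = 0.7323 − 0.1992 = 0.5331 ≈ 0.53
e^(−qT) = e^(−0.023·0.75) = 0.9829;  e^(−rT) = e^(−0.013·0.75) = 0.9903
N(d₁) = N(0.73) = 0.7673;  N(d₂) = N(0.53) = 0.7019
C = 320·0.9829·0.7673 − 280·0.9903·0.7019 = 241.3373 − 194.6256 = 46.7117

£46.71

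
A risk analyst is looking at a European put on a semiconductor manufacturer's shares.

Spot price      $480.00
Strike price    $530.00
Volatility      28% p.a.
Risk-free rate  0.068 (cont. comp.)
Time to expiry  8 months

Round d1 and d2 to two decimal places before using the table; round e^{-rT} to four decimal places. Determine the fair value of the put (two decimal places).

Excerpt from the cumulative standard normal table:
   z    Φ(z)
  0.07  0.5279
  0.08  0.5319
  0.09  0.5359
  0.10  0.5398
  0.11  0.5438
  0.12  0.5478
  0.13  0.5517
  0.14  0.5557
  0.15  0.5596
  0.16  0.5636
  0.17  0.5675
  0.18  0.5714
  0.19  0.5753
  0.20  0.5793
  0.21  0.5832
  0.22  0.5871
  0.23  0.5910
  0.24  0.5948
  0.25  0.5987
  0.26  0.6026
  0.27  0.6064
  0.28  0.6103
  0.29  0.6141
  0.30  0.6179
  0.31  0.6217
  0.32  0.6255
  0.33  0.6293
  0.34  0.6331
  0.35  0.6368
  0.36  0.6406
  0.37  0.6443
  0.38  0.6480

T = 0.6667;  σ√T = 0.2286
ln(S/K) + (r + σ²/2)T = ln(480/530) + (0.068 + 0.28²/2)·0.6667 = -0.0991 + 0.0715 = -0.0276
d₁ = -0.0276 / 0.2286 = -0.1208 ≈ -0.12
d₂ = d₁ − σ√T = -0.1208 − 0.2286 = -0.3494 ≈ -0.35
exp(−rT) = exp(−0.068·0.6667) = 0.9557
N(−d₂) = N(0.35) = 0.6368;  N(−d₁) = N(0.12) = 0.5478
P = 530·0.9557·0.6368 − 480·0.5478 = 322.5526 − 262.9440 = 59.6086

$59.61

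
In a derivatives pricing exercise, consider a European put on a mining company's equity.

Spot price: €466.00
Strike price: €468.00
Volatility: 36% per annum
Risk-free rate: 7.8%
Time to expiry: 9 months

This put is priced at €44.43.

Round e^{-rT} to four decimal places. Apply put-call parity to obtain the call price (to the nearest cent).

€69.01

exp(−rT) = exp(−0.078·0.75) = 0.9432
Put-call parity: C − P = S − K·e^(−rT) = 466 − 468·0.9432 = 466 − 441.4176 = 24.5824
C = P + (C − P) = 44.43 + (24.5824) = 69.0124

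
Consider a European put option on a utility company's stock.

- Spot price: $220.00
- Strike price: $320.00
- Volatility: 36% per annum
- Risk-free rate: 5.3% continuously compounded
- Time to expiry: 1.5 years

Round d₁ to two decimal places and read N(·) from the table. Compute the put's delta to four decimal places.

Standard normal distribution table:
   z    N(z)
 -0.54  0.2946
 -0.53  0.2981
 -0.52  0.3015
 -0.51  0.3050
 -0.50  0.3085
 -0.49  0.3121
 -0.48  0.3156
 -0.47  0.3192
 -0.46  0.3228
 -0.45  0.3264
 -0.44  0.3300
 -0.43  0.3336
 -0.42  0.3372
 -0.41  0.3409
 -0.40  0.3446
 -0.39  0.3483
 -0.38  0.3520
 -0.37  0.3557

-0.6736

σ√T = 0.36 × 1.2247 = 0.4409
d₁ = [ln(220/320) + (0.053 + 0.36²/2)·1.5] / 0.4409 = [-0.3747 + 0.1767] / 0.4409 = -0.4491 ⇒ -0.45
N(d₁) = N(-0.45) = 0.3264
Δ_put = N(d₁) − 1 = 0.3264 − 1 = -0.6736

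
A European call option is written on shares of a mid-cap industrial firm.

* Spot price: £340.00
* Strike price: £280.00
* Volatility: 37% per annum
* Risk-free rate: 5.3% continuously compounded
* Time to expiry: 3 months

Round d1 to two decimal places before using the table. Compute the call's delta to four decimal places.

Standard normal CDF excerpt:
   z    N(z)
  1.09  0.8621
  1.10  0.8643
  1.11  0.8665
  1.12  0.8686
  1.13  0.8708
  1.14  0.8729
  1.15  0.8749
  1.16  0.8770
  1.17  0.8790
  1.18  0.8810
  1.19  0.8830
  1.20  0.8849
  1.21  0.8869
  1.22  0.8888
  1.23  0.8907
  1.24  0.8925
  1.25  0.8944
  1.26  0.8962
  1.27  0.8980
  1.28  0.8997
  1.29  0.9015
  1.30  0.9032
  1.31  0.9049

σ√T = 0.37·√0.25 = 0.1850
ln(S/K) + (r + σ²/2)T = ln(340/280) + (0.053 + 0.37²/2)·0.25 = 0.1942 + 0.0304 = 0.2245
d₁ = 0.2245 / 0.1850 = 1.2136 ≈ 1.21
N(d₁) = N(1.21) = 0.8869
Δ_call = N(d₁) = 0.8869

0.8869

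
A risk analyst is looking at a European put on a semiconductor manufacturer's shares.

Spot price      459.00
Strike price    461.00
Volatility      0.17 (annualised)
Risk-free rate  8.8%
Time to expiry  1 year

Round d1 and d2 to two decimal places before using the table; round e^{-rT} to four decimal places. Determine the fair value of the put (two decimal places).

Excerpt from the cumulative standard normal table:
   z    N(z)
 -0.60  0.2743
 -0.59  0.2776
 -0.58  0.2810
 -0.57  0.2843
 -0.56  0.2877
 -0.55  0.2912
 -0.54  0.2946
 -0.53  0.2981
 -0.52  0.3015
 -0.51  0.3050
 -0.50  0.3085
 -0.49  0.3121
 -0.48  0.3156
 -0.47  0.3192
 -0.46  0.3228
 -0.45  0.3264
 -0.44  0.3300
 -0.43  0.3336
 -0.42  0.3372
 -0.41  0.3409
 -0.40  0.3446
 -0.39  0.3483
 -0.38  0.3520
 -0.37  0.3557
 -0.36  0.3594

σ√T = 0.17 × 1.0000 = 0.1700
d₁ = [ln(459/461) + (0.088 + ½·0.17²)·1] / (σ√T) = (-0.0043 + 0.1024) / 0.1700 = 0.5771 ≈ 0.58
d₂ = 0.5771 − 0.1700 = 0.4071 ≈ 0.41
e^(−rT) = e^(−0.088·1) = 0.9158
P = 461·0.9158·N(-0.41) − 459·N(-0.58) = 461·0.9158·0.3409 − 459·0.2810 = 143.9225 − 128.9790 = 14.9435

14.94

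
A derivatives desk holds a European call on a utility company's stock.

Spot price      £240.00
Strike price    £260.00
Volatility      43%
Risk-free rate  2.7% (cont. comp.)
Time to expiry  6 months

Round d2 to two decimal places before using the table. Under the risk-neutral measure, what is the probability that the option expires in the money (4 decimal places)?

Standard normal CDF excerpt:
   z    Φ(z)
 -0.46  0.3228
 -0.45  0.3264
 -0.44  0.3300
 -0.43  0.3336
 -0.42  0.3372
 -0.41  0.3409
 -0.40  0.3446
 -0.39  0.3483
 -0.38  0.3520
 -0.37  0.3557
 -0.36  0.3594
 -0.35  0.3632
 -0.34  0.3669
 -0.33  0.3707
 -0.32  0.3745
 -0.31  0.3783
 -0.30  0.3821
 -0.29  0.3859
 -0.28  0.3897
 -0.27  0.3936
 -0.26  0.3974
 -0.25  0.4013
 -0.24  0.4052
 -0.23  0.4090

T = 0.5;  σ√T = 0.3041
d₁ = [ln(240/260) + (0.027 + 0.43²/2)·0.5] / 0.3041 = [-0.0800 + 0.0597] / 0.3041 = -0.0668 ⇒ -0.07
d₂ = d₁ − σ√T = -0.0668 − 0.3041 = -0.3709 ⇒ -0.37
Pr(exercise) under Q = N(d₂) = 0.3557

0.3557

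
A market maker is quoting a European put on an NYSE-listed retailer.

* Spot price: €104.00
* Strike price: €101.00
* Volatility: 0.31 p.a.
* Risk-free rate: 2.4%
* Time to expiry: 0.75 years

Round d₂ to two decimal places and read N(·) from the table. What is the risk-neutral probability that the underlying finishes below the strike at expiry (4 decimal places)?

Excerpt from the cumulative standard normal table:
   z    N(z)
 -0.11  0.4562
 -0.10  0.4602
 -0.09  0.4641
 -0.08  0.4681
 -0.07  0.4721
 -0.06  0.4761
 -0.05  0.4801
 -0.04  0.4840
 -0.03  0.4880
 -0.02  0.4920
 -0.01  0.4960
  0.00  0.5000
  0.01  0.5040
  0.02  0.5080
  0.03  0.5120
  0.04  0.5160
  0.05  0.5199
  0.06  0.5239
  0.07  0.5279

0.4840

T = 0.75;  σ√T = 0.2685
ln(S/K) + (r + σ²/2)T = ln(104/101) + (0.024 + 0.31²/2)·0.75 = 0.0293 + 0.0540 = 0.0833
d₁ = 0.0833 / 0.2685 = 0.3103 ≈ 0.31
d₂ = d₁ − σ√T = 0.3103 − 0.2685 = 0.0418 ≈ 0.04
Risk-neutral Pr[S_T < K] = N(−d₂) = N(-0.04) = 0.4840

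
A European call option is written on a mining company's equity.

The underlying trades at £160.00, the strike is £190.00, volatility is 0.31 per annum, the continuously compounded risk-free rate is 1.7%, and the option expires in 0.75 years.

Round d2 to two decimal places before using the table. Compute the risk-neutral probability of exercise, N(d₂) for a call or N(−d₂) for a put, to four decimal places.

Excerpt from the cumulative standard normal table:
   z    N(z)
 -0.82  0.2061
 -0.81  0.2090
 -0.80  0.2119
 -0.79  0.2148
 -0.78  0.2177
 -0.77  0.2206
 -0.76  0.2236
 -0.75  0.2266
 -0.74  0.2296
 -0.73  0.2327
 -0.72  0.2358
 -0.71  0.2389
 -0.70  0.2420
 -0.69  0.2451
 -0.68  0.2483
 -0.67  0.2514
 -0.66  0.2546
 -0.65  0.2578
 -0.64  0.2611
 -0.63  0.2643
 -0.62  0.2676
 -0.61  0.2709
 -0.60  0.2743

σ√T = 0.31·√0.75 = 0.2685
d₁ = [ln(160/190) + (0.017 + ½·0.31²)·0.75] / (σ√T) = (-0.1719 + 0.0488) / 0.2685 = -0.4584 ⇒ -0.46
d₂ = -0.4584 − 0.2685 = -0.7269 ⇒ -0.73
Risk-neutral Pr[S_T > K] = N(d₂) = N(-0.73) = 0.2327

0.2327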